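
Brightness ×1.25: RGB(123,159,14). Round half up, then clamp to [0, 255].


Multiply each channel by 1.25, round half up, clamp to [0, 255]
R: 123×1.25 = 153.75 → round → 154
G: 159×1.25 = 198.75 → round → 199
B: 14×1.25 = 17.5 → round → 18
= RGB(154, 199, 18)


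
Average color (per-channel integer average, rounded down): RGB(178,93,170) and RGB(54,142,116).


Midpoint: each channel = ⌊(C₁+C₂)/2⌋
R: ⌊(178+54)/2⌋ = 116
G: ⌊(93+142)/2⌋ = 117
B: ⌊(170+116)/2⌋ = 143
= RGB(116, 117, 143)


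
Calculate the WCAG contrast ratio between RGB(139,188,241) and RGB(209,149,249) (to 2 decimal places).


Linearize each sRGB channel c=v/255: c/12.92 if c ≤ 0.04045 else ((c+0.055)/1.055)^2.4
L = 0.2126×R_lin + 0.7152×G_lin + 0.0722×B_lin
Color 1 (139,188,241):
  R=139: 139/255≈0.5451 > 0.04045 → ((0.5451+0.055)/1.055)^2.4 ≈ 0.25818
  G=188: 188/255≈0.7373 > 0.04045 → ((0.7373+0.055)/1.055)^2.4 ≈ 0.50289
  B=241: 241/255≈0.9451 > 0.04045 → ((0.9451+0.055)/1.055)^2.4 ≈ 0.87962
  L1 = 0.2126×0.25818 + 0.7152×0.50289 + 0.0722×0.87962 ≈ 0.47806
Color 2 (209,149,249):
  R=209: 209/255≈0.8196 > 0.04045 → ((0.8196+0.055)/1.055)^2.4 ≈ 0.63760
  G=149: 149/255≈0.5843 > 0.04045 → ((0.5843+0.055)/1.055)^2.4 ≈ 0.30054
  B=249: 249/255≈0.9765 > 0.04045 → ((0.9765+0.055)/1.055)^2.4 ≈ 0.94731
  L2 = 0.2126×0.63760 + 0.7152×0.30054 + 0.0722×0.94731 ≈ 0.41890
Lighter = 0.47806, Darker = 0.41890
Ratio = (L_lighter + 0.05) / (L_darker + 0.05)
Ratio = (0.47806 + 0.05) / (0.41890 + 0.05) = 0.52806 / 0.46890 ≈ 1.1262
Ratio ≈ 1.13:1


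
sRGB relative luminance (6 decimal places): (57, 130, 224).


Linearize each channel (sRGB transfer function): c = v/255; c_lin = c/12.92 if c ≤ 0.04045, else ((c+0.055)/1.055)^2.4
  R: 57/255 ≈ 0.223529 > 0.04045 → ((0.223529+0.055)/1.055)^2.4 ≈ 0.040915
  G: 130/255 ≈ 0.509804 > 0.04045 → ((0.509804+0.055)/1.055)^2.4 ≈ 0.223228
  B: 224/255 ≈ 0.878431 > 0.04045 → ((0.878431+0.055)/1.055)^2.4 ≈ 0.745404
R_lin = 0.040915, G_lin = 0.223228, B_lin = 0.745404
L = 0.2126×R + 0.7152×G + 0.0722×B
L = 0.2126×0.040915 + 0.7152×0.223228 + 0.0722×0.745404
L ≈ 0.222169


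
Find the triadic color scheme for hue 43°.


Triadic: equally spaced at 120° intervals
H1 = 43°
H2 = (43 + 120) mod 360 = 163°
H3 = (43 + 240) mod 360 = 283°
Triadic = 43°, 163°, 283°


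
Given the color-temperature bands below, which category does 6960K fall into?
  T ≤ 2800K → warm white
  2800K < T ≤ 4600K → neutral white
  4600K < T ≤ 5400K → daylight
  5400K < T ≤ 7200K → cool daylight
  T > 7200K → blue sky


Temperature: 6960K
5400K < 6960K ≤ 7200K → cool daylight
Classification: cool daylight


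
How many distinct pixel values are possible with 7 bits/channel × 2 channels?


Total bits = 7 bits/channel × 2 channels = 14 bits
Distinct pixel values = 2^14
= 16,384 pixel values


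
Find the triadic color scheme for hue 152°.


Triadic: equally spaced at 120° intervals
H1 = 152°
H2 = (152 + 120) mod 360 = 272°
H3 = (152 + 240) mod 360 = 32°
Triadic = 152°, 272°, 32°


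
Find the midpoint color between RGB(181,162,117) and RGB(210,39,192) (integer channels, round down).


Midpoint: each channel = ⌊(C₁+C₂)/2⌋
R: ⌊(181+210)/2⌋ = 195
G: ⌊(162+39)/2⌋ = 100
B: ⌊(117+192)/2⌋ = 154
= RGB(195, 100, 154)


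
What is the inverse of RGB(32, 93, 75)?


Invert: (255-R, 255-G, 255-B)
R: 255-32 = 223
G: 255-93 = 162
B: 255-75 = 180
= RGB(223, 162, 180)


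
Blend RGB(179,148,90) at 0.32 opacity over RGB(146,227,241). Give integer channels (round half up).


C = α×F + (1-α)×B, with 1-α = 0.68
R: 0.32×179 + 0.68×146 = 57.28 + 99.28 = 156.56 → 157
G: 0.32×148 + 0.68×227 = 47.36 + 154.36 = 201.72 → 202
B: 0.32×90 + 0.68×241 = 28.80 + 163.88 = 192.68 → 193
= RGB(157, 202, 193)


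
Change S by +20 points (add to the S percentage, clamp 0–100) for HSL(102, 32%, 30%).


Original S = 32%
Adjustment = +20 percentage points
New S = 32 + (20) = 52
Clamp to [0, 100] → 52
= HSL(102°, 52%, 30%)


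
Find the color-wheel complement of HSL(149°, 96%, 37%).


Complement = opposite side of color wheel = hue + 180°
H' = (149 + 180) mod 360 = 329°
S and L unchanged.
= HSL(329°, 96%, 37%)


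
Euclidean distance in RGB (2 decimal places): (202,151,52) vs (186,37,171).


d = √[(R₁-R₂)² + (G₁-G₂)² + (B₁-B₂)²]
d = √[(202-186)² + (151-37)² + (52-171)²]
d = √[256 + 12996 + 14161]
d = √27413
d ≈ 165.57


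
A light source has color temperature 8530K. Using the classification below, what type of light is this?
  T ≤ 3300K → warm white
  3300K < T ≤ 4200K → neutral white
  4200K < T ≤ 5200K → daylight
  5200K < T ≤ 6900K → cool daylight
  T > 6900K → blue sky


Temperature: 8530K
8530K > 6900K → blue sky
Classification: blue sky


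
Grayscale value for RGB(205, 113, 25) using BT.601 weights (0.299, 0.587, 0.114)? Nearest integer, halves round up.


Gray = 0.299×R + 0.587×G + 0.114×B
Gray = 0.299×205 + 0.587×113 + 0.114×25
Gray = 61.295 + 66.331 + 2.850
Gray = 130.476 → round half up → 130
Gray = 130


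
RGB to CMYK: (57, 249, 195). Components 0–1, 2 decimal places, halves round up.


R'=57/255≈0.2235, G'=249/255≈0.9765, B'=195/255≈0.7647
K = 1 - max(R',G',B') = 1 - 249/255 = 6/255 = 0.02352… → 0.02
(1-R'-K)/(1-K) simplifies to (max-R)/max with max = 249:
C = (249-57)/249 = 192/249 = 0.77108… → 0.77
M = (249-249)/249 = 0/249 = 0 → 0.00
Y = (249-195)/249 = 54/249 = 0.21686… → 0.22
= CMYK(0.77, 0.00, 0.22, 0.02)


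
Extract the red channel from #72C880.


Color: #72C880
R = 72 = 114
G = C8 = 200
B = 80 = 128
Red = 114


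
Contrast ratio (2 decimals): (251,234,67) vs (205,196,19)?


Linearize each sRGB channel c=v/255: c/12.92 if c ≤ 0.04045 else ((c+0.055)/1.055)^2.4
L = 0.2126×R_lin + 0.7152×G_lin + 0.0722×B_lin
Color 1 (251,234,67):
  R=251: 251/255≈0.9843 > 0.04045 → ((0.9843+0.055)/1.055)^2.4 ≈ 0.96469
  G=234: 234/255≈0.9176 > 0.04045 → ((0.9176+0.055)/1.055)^2.4 ≈ 0.82279
  B=67: 67/255≈0.2627 > 0.04045 → ((0.2627+0.055)/1.055)^2.4 ≈ 0.05613
  L1 = 0.2126×0.96469 + 0.7152×0.82279 + 0.0722×0.05613 ≈ 0.79760
Color 2 (205,196,19):
  R=205: 205/255≈0.8039 > 0.04045 → ((0.8039+0.055)/1.055)^2.4 ≈ 0.61050
  G=196: 196/255≈0.7686 > 0.04045 → ((0.7686+0.055)/1.055)^2.4 ≈ 0.55201
  B=19: 19/255≈0.0745 > 0.04045 → ((0.0745+0.055)/1.055)^2.4 ≈ 0.00651
  L2 = 0.2126×0.61050 + 0.7152×0.55201 + 0.0722×0.00651 ≈ 0.52506
Lighter = 0.79760, Darker = 0.52506
Ratio = (L_lighter + 0.05) / (L_darker + 0.05)
Ratio = (0.79760 + 0.05) / (0.52506 + 0.05) = 0.84760 / 0.57506 ≈ 1.4739
Ratio ≈ 1.47:1


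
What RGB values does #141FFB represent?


14 → 20 (R)
1F → 31 (G)
FB → 251 (B)
= RGB(20, 31, 251)


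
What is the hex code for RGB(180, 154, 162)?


R = 180 → B4 (hex)
G = 154 → 9A (hex)
B = 162 → A2 (hex)
Hex = #B49AA2


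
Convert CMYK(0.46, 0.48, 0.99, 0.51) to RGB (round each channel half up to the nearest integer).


R = 255 × (1-C) × (1-K) = 255 × 0.54 × 0.49 = 67.473 → 67
G = 255 × (1-M) × (1-K) = 255 × 0.52 × 0.49 = 64.974 → 65
B = 255 × (1-Y) × (1-K) = 255 × 0.01 × 0.49 = 1.2495 → 1
= RGB(67, 65, 1)


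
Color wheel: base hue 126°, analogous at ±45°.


Base hue: 126°
Left analog: (126 - 45) mod 360 = 81°
Right analog: (126 + 45) mod 360 = 171°
Analogous hues = 81° and 171°


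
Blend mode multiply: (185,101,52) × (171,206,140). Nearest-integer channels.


Multiply: C = A×B/255, rounded to nearest integer
R: 185×171/255 = 31635/255 ≈ 124.059 → 124
G: 101×206/255 = 20806/255 ≈ 81.592 → 82
B: 52×140/255 = 7280/255 ≈ 28.549 → 29
= RGB(124, 82, 29)


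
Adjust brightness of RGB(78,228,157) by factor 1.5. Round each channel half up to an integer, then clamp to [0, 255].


Multiply each channel by 1.5, round half up, clamp to [0, 255]
R: 78×1.5 = 117
G: 228×1.5 = 342 → clamp → 255
B: 157×1.5 = 235.5 → round → 236
= RGB(117, 255, 236)


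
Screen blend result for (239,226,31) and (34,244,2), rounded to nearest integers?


Screen: C = 255 - (255-A)×(255-B)/255, rounded to nearest integer
R: 255 - (255-239)×(255-34)/255 = 255 - 3536/255 ≈ 255 - 13.867 = 241.133 → 241
G: 255 - (255-226)×(255-244)/255 = 255 - 319/255 ≈ 255 - 1.251 = 253.749 → 254
B: 255 - (255-31)×(255-2)/255 = 255 - 56672/255 ≈ 255 - 222.243 = 32.757 → 33
= RGB(241, 254, 33)


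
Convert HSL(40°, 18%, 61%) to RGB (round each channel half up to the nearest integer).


H=40°, S=0.18, L=0.61
C = (1-|2L-1|)×S = (1-|0.22|)×0.18 = 0.1404
H' = H/60 = 40/60 ≈ 0.6667; X = C×(1-|H' mod 2 - 1|) = 0.0936
m = L - C/2 = 0.61 - 0.0702 = 0.5398
Sector ⌊H'⌋ = 0 → (R',G',B') = (0.1404, 0.0936, 0.0)
RGB = ((R'+m)×255, (G'+m)×255, (B'+m)×255) = (173.451, 161.517, 137.649)
Round half up → RGB(173, 162, 138)


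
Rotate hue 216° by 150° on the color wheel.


New hue = (H + rotation) mod 360
New hue = (216 + 150) mod 360
= 366 mod 360
= 6°


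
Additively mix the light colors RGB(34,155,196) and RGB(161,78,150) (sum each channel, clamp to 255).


Additive: each channel = min(255, C₁+C₂)
R: 34+161 = 195 → 195
G: 155+78 = 233 → 233
B: 196+150 = 346 → 255
= RGB(195, 233, 255)


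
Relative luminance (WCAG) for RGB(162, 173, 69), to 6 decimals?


Linearize each channel (sRGB transfer function): c = v/255; c_lin = c/12.92 if c ≤ 0.04045, else ((c+0.055)/1.055)^2.4
  R: 162/255 ≈ 0.635294 > 0.04045 → ((0.635294+0.055)/1.055)^2.4 ≈ 0.361307
  G: 173/255 ≈ 0.678431 > 0.04045 → ((0.678431+0.055)/1.055)^2.4 ≈ 0.417885
  B: 69/255 ≈ 0.270588 > 0.04045 → ((0.270588+0.055)/1.055)^2.4 ≈ 0.059511
R_lin = 0.361307, G_lin = 0.417885, B_lin = 0.059511
L = 0.2126×R + 0.7152×G + 0.0722×B
L = 0.2126×0.361307 + 0.7152×0.417885 + 0.0722×0.059511
L ≈ 0.379982


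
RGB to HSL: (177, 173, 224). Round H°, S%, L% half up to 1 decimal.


Normalize: R'=177/255≈0.6941, G'=173/255≈0.6784, B'=224/255≈0.8784
Max=224/255, Min=173/255, Δ=Max-Min=51/255
L = (Max+Min)/2 = (224+173)/510 = 397/510 = 0.77843… → L = 77.8%
L > 0.5 → S = Δ/(2-Max-Min) = 51/(510-224-173) = 51/113 = 0.45132… → S = 45.1%
(the 1/255 factors cancel in S and H, so raw channel differences can be used)
Max is B' → H = 60 × ((R-G)/Δ + 4) = 60 × ((177-173)/51 + 4)
  4/51 + 4 = 0.0784… + 4 = 4.0784…
  H = 60 × 4.0784… = 244.705…° → H = 244.7°
= HSL(244.7°, 45.1%, 77.8%)


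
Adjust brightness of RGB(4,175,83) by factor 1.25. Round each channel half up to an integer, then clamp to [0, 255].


Multiply each channel by 1.25, round half up, clamp to [0, 255]
R: 4×1.25 = 5
G: 175×1.25 = 218.75 → round → 219
B: 83×1.25 = 103.75 → round → 104
= RGB(5, 219, 104)


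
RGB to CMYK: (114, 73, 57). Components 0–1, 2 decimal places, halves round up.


R'=114/255≈0.4471, G'=73/255≈0.2863, B'=57/255≈0.2235
K = 1 - max(R',G',B') = 1 - 114/255 = 141/255 = 0.55294… → 0.55
(1-R'-K)/(1-K) simplifies to (max-R)/max with max = 114:
C = (114-114)/114 = 0/114 = 0 → 0.00
M = (114-73)/114 = 41/114 = 0.35964… → 0.36
Y = (114-57)/114 = 57/114 = 0.5 → 0.50
= CMYK(0.00, 0.36, 0.50, 0.55)


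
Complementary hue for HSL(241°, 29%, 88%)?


Complement = opposite side of color wheel = hue + 180°
H' = (241 + 180) mod 360 = 61°
S and L unchanged.
= HSL(61°, 29%, 88%)


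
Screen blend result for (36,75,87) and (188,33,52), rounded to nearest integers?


Screen: C = 255 - (255-A)×(255-B)/255, rounded to nearest integer
R: 255 - (255-36)×(255-188)/255 = 255 - 14673/255 ≈ 255 - 57.541 = 197.459 → 197
G: 255 - (255-75)×(255-33)/255 = 255 - 39960/255 ≈ 255 - 156.706 = 98.294 → 98
B: 255 - (255-87)×(255-52)/255 = 255 - 34104/255 ≈ 255 - 133.741 = 121.259 → 121
= RGB(197, 98, 121)


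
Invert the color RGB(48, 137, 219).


Invert: (255-R, 255-G, 255-B)
R: 255-48 = 207
G: 255-137 = 118
B: 255-219 = 36
= RGB(207, 118, 36)


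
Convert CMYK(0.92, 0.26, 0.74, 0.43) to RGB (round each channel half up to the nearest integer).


R = 255 × (1-C) × (1-K) = 255 × 0.08 × 0.57 = 11.628 → 12
G = 255 × (1-M) × (1-K) = 255 × 0.74 × 0.57 = 107.559 → 108
B = 255 × (1-Y) × (1-K) = 255 × 0.26 × 0.57 = 37.791 → 38
= RGB(12, 108, 38)


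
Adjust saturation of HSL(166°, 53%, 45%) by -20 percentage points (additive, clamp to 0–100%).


Original S = 53%
Adjustment = -20 percentage points
New S = 53 + (-20) = 33
Clamp to [0, 100] → 33
= HSL(166°, 33%, 45%)


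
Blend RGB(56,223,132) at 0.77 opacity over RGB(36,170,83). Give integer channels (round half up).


C = α×F + (1-α)×B, with 1-α = 0.23
R: 0.77×56 + 0.23×36 = 43.12 + 8.28 = 51.40 → 51
G: 0.77×223 + 0.23×170 = 171.71 + 39.10 = 210.81 → 211
B: 0.77×132 + 0.23×83 = 101.64 + 19.09 = 120.73 → 121
= RGB(51, 211, 121)


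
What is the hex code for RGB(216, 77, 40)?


R = 216 → D8 (hex)
G = 77 → 4D (hex)
B = 40 → 28 (hex)
Hex = #D84D28


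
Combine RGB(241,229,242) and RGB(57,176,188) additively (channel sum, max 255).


Additive: each channel = min(255, C₁+C₂)
R: 241+57 = 298 → 255
G: 229+176 = 405 → 255
B: 242+188 = 430 → 255
= RGB(255, 255, 255)


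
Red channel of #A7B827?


Color: #A7B827
R = A7 = 167
G = B8 = 184
B = 27 = 39
Red = 167


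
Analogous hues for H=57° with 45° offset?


Base hue: 57°
Left analog: (57 - 45) mod 360 = 12°
Right analog: (57 + 45) mod 360 = 102°
Analogous hues = 12° and 102°


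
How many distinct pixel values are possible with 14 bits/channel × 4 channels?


Total bits = 14 bits/channel × 4 channels = 56 bits
Distinct pixel values = 2^56
= 72,057,594,037,927,936 pixel values


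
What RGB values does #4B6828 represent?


4B → 75 (R)
68 → 104 (G)
28 → 40 (B)
= RGB(75, 104, 40)


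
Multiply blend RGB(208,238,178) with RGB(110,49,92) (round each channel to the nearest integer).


Multiply: C = A×B/255, rounded to nearest integer
R: 208×110/255 = 22880/255 ≈ 89.725 → 90
G: 238×49/255 = 11662/255 ≈ 45.733 → 46
B: 178×92/255 = 16376/255 ≈ 64.220 → 64
= RGB(90, 46, 64)


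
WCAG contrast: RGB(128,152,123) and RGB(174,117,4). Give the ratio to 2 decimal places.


Linearize each sRGB channel c=v/255: c/12.92 if c ≤ 0.04045 else ((c+0.055)/1.055)^2.4
L = 0.2126×R_lin + 0.7152×G_lin + 0.0722×B_lin
Color 1 (128,152,123):
  R=128: 128/255≈0.5020 > 0.04045 → ((0.5020+0.055)/1.055)^2.4 ≈ 0.21586
  G=152: 152/255≈0.5961 > 0.04045 → ((0.5961+0.055)/1.055)^2.4 ≈ 0.31399
  B=123: 123/255≈0.4824 > 0.04045 → ((0.4824+0.055)/1.055)^2.4 ≈ 0.19807
  L1 = 0.2126×0.21586 + 0.7152×0.31399 + 0.0722×0.19807 ≈ 0.28476
Color 2 (174,117,4):
  R=174: 174/255≈0.6824 > 0.04045 → ((0.6824+0.055)/1.055)^2.4 ≈ 0.42327
  G=117: 117/255≈0.4588 > 0.04045 → ((0.4588+0.055)/1.055)^2.4 ≈ 0.17789
  B=4: 4/255≈0.0157 ≤ 0.04045 → 0.0157/12.92 ≈ 0.00121
  L2 = 0.2126×0.42327 + 0.7152×0.17789 + 0.0722×0.00121 ≈ 0.21730
Lighter = 0.28476, Darker = 0.21730
Ratio = (L_lighter + 0.05) / (L_darker + 0.05)
Ratio = (0.28476 + 0.05) / (0.21730 + 0.05) = 0.33476 / 0.26730 ≈ 1.2524
Ratio ≈ 1.25:1


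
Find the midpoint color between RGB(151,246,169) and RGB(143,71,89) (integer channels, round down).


Midpoint: each channel = ⌊(C₁+C₂)/2⌋
R: ⌊(151+143)/2⌋ = 147
G: ⌊(246+71)/2⌋ = 158
B: ⌊(169+89)/2⌋ = 129
= RGB(147, 158, 129)


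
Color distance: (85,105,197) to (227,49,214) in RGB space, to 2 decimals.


d = √[(R₁-R₂)² + (G₁-G₂)² + (B₁-B₂)²]
d = √[(85-227)² + (105-49)² + (197-214)²]
d = √[20164 + 3136 + 289]
d = √23589
d ≈ 153.59


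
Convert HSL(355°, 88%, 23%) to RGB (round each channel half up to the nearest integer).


H=355°, S=0.88, L=0.23
C = (1-|2L-1|)×S = (1-|-0.54|)×0.88 = 0.4048
H' = H/60 = 355/60 ≈ 5.9167; X = C×(1-|H' mod 2 - 1|) ≈ 0.0337
m = L - C/2 = 0.23 - 0.2024 = 0.0276
Sector ⌊H'⌋ = 5 → (R',G',B') = (0.4048, 0.0, ≈0.0337)
RGB = ((R'+m)×255, (G'+m)×255, (B'+m)×255) = (110.262, 7.038, 15.64)
Round half up → RGB(110, 7, 16)


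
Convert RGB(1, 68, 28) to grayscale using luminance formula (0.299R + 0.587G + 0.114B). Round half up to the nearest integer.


Gray = 0.299×R + 0.587×G + 0.114×B
Gray = 0.299×1 + 0.587×68 + 0.114×28
Gray = 0.299 + 39.916 + 3.192
Gray = 43.407 → round half up → 43
Gray = 43


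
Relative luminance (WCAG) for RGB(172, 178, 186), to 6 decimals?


Linearize each channel (sRGB transfer function): c = v/255; c_lin = c/12.92 if c ≤ 0.04045, else ((c+0.055)/1.055)^2.4
  R: 172/255 ≈ 0.674510 > 0.04045 → ((0.674510+0.055)/1.055)^2.4 ≈ 0.412543
  G: 178/255 ≈ 0.698039 > 0.04045 → ((0.698039+0.055)/1.055)^2.4 ≈ 0.445201
  B: 186/255 ≈ 0.729412 > 0.04045 → ((0.729412+0.055)/1.055)^2.4 ≈ 0.491021
R_lin = 0.412543, G_lin = 0.445201, B_lin = 0.491021
L = 0.2126×R + 0.7152×G + 0.0722×B
L = 0.2126×0.412543 + 0.7152×0.445201 + 0.0722×0.491021
L ≈ 0.441566


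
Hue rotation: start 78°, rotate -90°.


New hue = (H + rotation) mod 360
New hue = (78 -90) mod 360
= -12 mod 360
= 348°


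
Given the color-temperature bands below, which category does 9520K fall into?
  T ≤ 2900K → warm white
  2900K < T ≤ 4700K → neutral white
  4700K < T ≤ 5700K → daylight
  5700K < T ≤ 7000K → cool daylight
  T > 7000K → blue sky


Temperature: 9520K
9520K > 7000K → blue sky
Classification: blue sky


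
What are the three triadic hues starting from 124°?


Triadic: equally spaced at 120° intervals
H1 = 124°
H2 = (124 + 120) mod 360 = 244°
H3 = (124 + 240) mod 360 = 4°
Triadic = 124°, 244°, 4°


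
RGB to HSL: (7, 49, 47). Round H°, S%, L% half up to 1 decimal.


Normalize: R'=7/255≈0.0275, G'=49/255≈0.1922, B'=47/255≈0.1843
Max=49/255, Min=7/255, Δ=Max-Min=42/255
L = (Max+Min)/2 = (49+7)/510 = 56/510 = 0.10980… → L = 11.0%
L ≤ 0.5 → S = Δ/(Max+Min) = 42/(49+7) = 42/56 = 0.75 → S = 75.0%
(the 1/255 factors cancel in S and H, so raw channel differences can be used)
Max is G' → H = 60 × ((B-R)/Δ + 2) = 60 × ((47-7)/42 + 2)
  40/42 + 2 = 0.9523… + 2 = 2.9523…
  H = 60 × 2.9523… = 177.142…° → H = 177.1°
= HSL(177.1°, 75.0%, 11.0%)


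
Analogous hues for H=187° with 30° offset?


Base hue: 187°
Left analog: (187 - 30) mod 360 = 157°
Right analog: (187 + 30) mod 360 = 217°
Analogous hues = 157° and 217°


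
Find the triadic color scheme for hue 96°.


Triadic: equally spaced at 120° intervals
H1 = 96°
H2 = (96 + 120) mod 360 = 216°
H3 = (96 + 240) mod 360 = 336°
Triadic = 96°, 216°, 336°


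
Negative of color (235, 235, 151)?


Invert: (255-R, 255-G, 255-B)
R: 255-235 = 20
G: 255-235 = 20
B: 255-151 = 104
= RGB(20, 20, 104)


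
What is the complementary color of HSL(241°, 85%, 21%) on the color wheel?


Complement = opposite side of color wheel = hue + 180°
H' = (241 + 180) mod 360 = 61°
S and L unchanged.
= HSL(61°, 85%, 21%)


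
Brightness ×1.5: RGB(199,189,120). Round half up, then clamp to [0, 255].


Multiply each channel by 1.5, round half up, clamp to [0, 255]
R: 199×1.5 = 298.5 → round → 299 → clamp → 255
G: 189×1.5 = 283.5 → round → 284 → clamp → 255
B: 120×1.5 = 180
= RGB(255, 255, 180)


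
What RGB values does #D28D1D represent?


D2 → 210 (R)
8D → 141 (G)
1D → 29 (B)
= RGB(210, 141, 29)


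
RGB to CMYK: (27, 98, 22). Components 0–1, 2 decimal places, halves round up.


R'=27/255≈0.1059, G'=98/255≈0.3843, B'=22/255≈0.0863
K = 1 - max(R',G',B') = 1 - 98/255 = 157/255 = 0.61568… → 0.62
(1-R'-K)/(1-K) simplifies to (max-R)/max with max = 98:
C = (98-27)/98 = 71/98 = 0.72448… → 0.72
M = (98-98)/98 = 0/98 = 0 → 0.00
Y = (98-22)/98 = 76/98 = 0.77551… → 0.78
= CMYK(0.72, 0.00, 0.78, 0.62)


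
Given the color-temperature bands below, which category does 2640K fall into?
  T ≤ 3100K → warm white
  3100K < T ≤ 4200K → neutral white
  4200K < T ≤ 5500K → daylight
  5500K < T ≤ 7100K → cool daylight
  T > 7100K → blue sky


Temperature: 2640K
2640K ≤ 3100K → warm white
Classification: warm white


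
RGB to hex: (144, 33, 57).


R = 144 → 90 (hex)
G = 33 → 21 (hex)
B = 57 → 39 (hex)
Hex = #902139


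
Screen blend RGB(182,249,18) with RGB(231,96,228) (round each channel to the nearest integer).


Screen: C = 255 - (255-A)×(255-B)/255, rounded to nearest integer
R: 255 - (255-182)×(255-231)/255 = 255 - 1752/255 ≈ 255 - 6.871 = 248.129 → 248
G: 255 - (255-249)×(255-96)/255 = 255 - 954/255 ≈ 255 - 3.741 = 251.259 → 251
B: 255 - (255-18)×(255-228)/255 = 255 - 6399/255 ≈ 255 - 25.094 = 229.906 → 230
= RGB(248, 251, 230)


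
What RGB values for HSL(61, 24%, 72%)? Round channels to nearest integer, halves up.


H=61°, S=0.24, L=0.72
C = (1-|2L-1|)×S = (1-|0.44|)×0.24 = 0.1344
H' = H/60 = 61/60 ≈ 1.0167; X = C×(1-|H' mod 2 - 1|) = 0.13216
m = L - C/2 = 0.72 - 0.0672 = 0.6528
Sector ⌊H'⌋ = 1 → (R',G',B') = (0.13216, 0.1344, 0.0)
RGB = ((R'+m)×255, (G'+m)×255, (B'+m)×255) = (200.1648, 200.736, 166.464)
Round half up → RGB(200, 201, 166)


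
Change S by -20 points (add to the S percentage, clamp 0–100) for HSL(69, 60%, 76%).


Original S = 60%
Adjustment = -20 percentage points
New S = 60 + (-20) = 40
Clamp to [0, 100] → 40
= HSL(69°, 40%, 76%)


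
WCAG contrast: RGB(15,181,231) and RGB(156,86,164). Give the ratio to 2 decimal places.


Linearize each sRGB channel c=v/255: c/12.92 if c ≤ 0.04045 else ((c+0.055)/1.055)^2.4
L = 0.2126×R_lin + 0.7152×G_lin + 0.0722×B_lin
Color 1 (15,181,231):
  R=15: 15/255≈0.0588 > 0.04045 → ((0.0588+0.055)/1.055)^2.4 ≈ 0.00478
  G=181: 181/255≈0.7098 > 0.04045 → ((0.7098+0.055)/1.055)^2.4 ≈ 0.46208
  B=231: 231/255≈0.9059 > 0.04045 → ((0.9059+0.055)/1.055)^2.4 ≈ 0.79910
  L1 = 0.2126×0.00478 + 0.7152×0.46208 + 0.0722×0.79910 ≈ 0.38919
Color 2 (156,86,164):
  R=156: 156/255≈0.6118 > 0.04045 → ((0.6118+0.055)/1.055)^2.4 ≈ 0.33245
  G=86: 86/255≈0.3373 > 0.04045 → ((0.3373+0.055)/1.055)^2.4 ≈ 0.09306
  B=164: 164/255≈0.6431 > 0.04045 → ((0.6431+0.055)/1.055)^2.4 ≈ 0.37124
  L2 = 0.2126×0.33245 + 0.7152×0.09306 + 0.0722×0.37124 ≈ 0.16404
Lighter = 0.38919, Darker = 0.16404
Ratio = (L_lighter + 0.05) / (L_darker + 0.05)
Ratio = (0.38919 + 0.05) / (0.16404 + 0.05) = 0.43919 / 0.21404 ≈ 2.0519
Ratio ≈ 2.05:1


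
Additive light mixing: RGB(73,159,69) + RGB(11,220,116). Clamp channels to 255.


Additive: each channel = min(255, C₁+C₂)
R: 73+11 = 84 → 84
G: 159+220 = 379 → 255
B: 69+116 = 185 → 185
= RGB(84, 255, 185)


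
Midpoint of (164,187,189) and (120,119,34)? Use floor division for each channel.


Midpoint: each channel = ⌊(C₁+C₂)/2⌋
R: ⌊(164+120)/2⌋ = 142
G: ⌊(187+119)/2⌋ = 153
B: ⌊(189+34)/2⌋ = 111
= RGB(142, 153, 111)


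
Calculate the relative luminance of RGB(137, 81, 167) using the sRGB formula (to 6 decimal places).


Linearize each channel (sRGB transfer function): c = v/255; c_lin = c/12.92 if c ≤ 0.04045, else ((c+0.055)/1.055)^2.4
  R: 137/255 ≈ 0.537255 > 0.04045 → ((0.537255+0.055)/1.055)^2.4 ≈ 0.250158
  G: 81/255 ≈ 0.317647 > 0.04045 → ((0.317647+0.055)/1.055)^2.4 ≈ 0.082283
  B: 167/255 ≈ 0.654902 > 0.04045 → ((0.654902+0.055)/1.055)^2.4 ≈ 0.386429
R_lin = 0.250158, G_lin = 0.082283, B_lin = 0.386429
L = 0.2126×R + 0.7152×G + 0.0722×B
L = 0.2126×0.250158 + 0.7152×0.082283 + 0.0722×0.386429
L ≈ 0.139932


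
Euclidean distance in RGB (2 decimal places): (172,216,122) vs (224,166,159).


d = √[(R₁-R₂)² + (G₁-G₂)² + (B₁-B₂)²]
d = √[(172-224)² + (216-166)² + (122-159)²]
d = √[2704 + 2500 + 1369]
d = √6573
d ≈ 81.07


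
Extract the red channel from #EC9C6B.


Color: #EC9C6B
R = EC = 236
G = 9C = 156
B = 6B = 107
Red = 236


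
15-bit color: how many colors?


Colors = 2^bits = 2^15
= 32,768 colors


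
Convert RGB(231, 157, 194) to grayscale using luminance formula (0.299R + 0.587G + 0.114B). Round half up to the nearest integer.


Gray = 0.299×R + 0.587×G + 0.114×B
Gray = 0.299×231 + 0.587×157 + 0.114×194
Gray = 69.069 + 92.159 + 22.116
Gray = 183.344 → round half up → 183
Gray = 183


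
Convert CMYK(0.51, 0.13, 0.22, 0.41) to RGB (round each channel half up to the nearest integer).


R = 255 × (1-C) × (1-K) = 255 × 0.49 × 0.59 = 73.7205 → 74
G = 255 × (1-M) × (1-K) = 255 × 0.87 × 0.59 = 130.8915 → 131
B = 255 × (1-Y) × (1-K) = 255 × 0.78 × 0.59 = 117.351 → 117
= RGB(74, 131, 117)


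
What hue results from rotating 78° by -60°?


New hue = (H + rotation) mod 360
New hue = (78 -60) mod 360
= 18 mod 360
= 18°


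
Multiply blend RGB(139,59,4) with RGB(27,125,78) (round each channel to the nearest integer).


Multiply: C = A×B/255, rounded to nearest integer
R: 139×27/255 = 3753/255 ≈ 14.718 → 15
G: 59×125/255 = 7375/255 ≈ 28.922 → 29
B: 4×78/255 = 312/255 ≈ 1.224 → 1
= RGB(15, 29, 1)


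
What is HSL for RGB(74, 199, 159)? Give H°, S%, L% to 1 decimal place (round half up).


Normalize: R'=74/255≈0.2902, G'=199/255≈0.7804, B'=159/255≈0.6235
Max=199/255, Min=74/255, Δ=Max-Min=125/255
L = (Max+Min)/2 = (199+74)/510 = 273/510 = 0.53529… → L = 53.5%
L > 0.5 → S = Δ/(2-Max-Min) = 125/(510-199-74) = 125/237 = 0.52742… → S = 52.7%
(the 1/255 factors cancel in S and H, so raw channel differences can be used)
Max is G' → H = 60 × ((B-R)/Δ + 2) = 60 × ((159-74)/125 + 2)
  85/125 + 2 = 0.68 + 2 = 2.68
  H = 60 × 2.68 = 160.8° → H = 160.8°
= HSL(160.8°, 52.7%, 53.5%)


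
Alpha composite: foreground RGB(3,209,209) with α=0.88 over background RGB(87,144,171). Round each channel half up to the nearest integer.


C = α×F + (1-α)×B, with 1-α = 0.12
R: 0.88×3 + 0.12×87 = 2.64 + 10.44 = 13.08 → 13
G: 0.88×209 + 0.12×144 = 183.92 + 17.28 = 201.20 → 201
B: 0.88×209 + 0.12×171 = 183.92 + 20.52 = 204.44 → 204
= RGB(13, 201, 204)


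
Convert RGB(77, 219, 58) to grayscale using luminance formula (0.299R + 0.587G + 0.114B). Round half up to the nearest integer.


Gray = 0.299×R + 0.587×G + 0.114×B
Gray = 0.299×77 + 0.587×219 + 0.114×58
Gray = 23.023 + 128.553 + 6.612
Gray = 158.188 → round half up → 158
Gray = 158


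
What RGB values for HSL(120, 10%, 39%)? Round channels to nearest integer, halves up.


H=120°, S=0.10, L=0.39
C = (1-|2L-1|)×S = (1-|-0.22|)×0.10 = 0.078
H' = H/60 = 120/60 ≈ 2.0000; X = C×(1-|H' mod 2 - 1|) = 0.0
m = L - C/2 = 0.39 - 0.039 = 0.351
Sector ⌊H'⌋ = 2 → (R',G',B') = (0.0, 0.078, 0.0)
RGB = ((R'+m)×255, (G'+m)×255, (B'+m)×255) = (89.505, 109.395, 89.505)
Round half up → RGB(90, 109, 90)


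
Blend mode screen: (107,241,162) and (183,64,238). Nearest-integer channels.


Screen: C = 255 - (255-A)×(255-B)/255, rounded to nearest integer
R: 255 - (255-107)×(255-183)/255 = 255 - 10656/255 ≈ 255 - 41.788 = 213.212 → 213
G: 255 - (255-241)×(255-64)/255 = 255 - 2674/255 ≈ 255 - 10.486 = 244.514 → 245
B: 255 - (255-162)×(255-238)/255 = 255 - 1581/255 ≈ 255 - 6.200 = 248.800 → 249
= RGB(213, 245, 249)


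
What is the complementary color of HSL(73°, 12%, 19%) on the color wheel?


Complement = opposite side of color wheel = hue + 180°
H' = (73 + 180) mod 360 = 253°
S and L unchanged.
= HSL(253°, 12%, 19%)


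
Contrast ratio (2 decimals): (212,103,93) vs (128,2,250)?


Linearize each sRGB channel c=v/255: c/12.92 if c ≤ 0.04045 else ((c+0.055)/1.055)^2.4
L = 0.2126×R_lin + 0.7152×G_lin + 0.0722×B_lin
Color 1 (212,103,93):
  R=212: 212/255≈0.8314 > 0.04045 → ((0.8314+0.055)/1.055)^2.4 ≈ 0.65837
  G=103: 103/255≈0.4039 > 0.04045 → ((0.4039+0.055)/1.055)^2.4 ≈ 0.13563
  B=93: 93/255≈0.3647 > 0.04045 → ((0.3647+0.055)/1.055)^2.4 ≈ 0.10946
  L1 = 0.2126×0.65837 + 0.7152×0.13563 + 0.0722×0.10946 ≈ 0.24488
Color 2 (128,2,250):
  R=128: 128/255≈0.5020 > 0.04045 → ((0.5020+0.055)/1.055)^2.4 ≈ 0.21586
  G=2: 2/255≈0.0078 ≤ 0.04045 → 0.0078/12.92 ≈ 0.00061
  B=250: 250/255≈0.9804 > 0.04045 → ((0.9804+0.055)/1.055)^2.4 ≈ 0.95597
  L2 = 0.2126×0.21586 + 0.7152×0.00061 + 0.0722×0.95597 ≈ 0.11535
Lighter = 0.24488, Darker = 0.11535
Ratio = (L_lighter + 0.05) / (L_darker + 0.05)
Ratio = (0.24488 + 0.05) / (0.11535 + 0.05) = 0.29488 / 0.16535 ≈ 1.7834
Ratio ≈ 1.78:1


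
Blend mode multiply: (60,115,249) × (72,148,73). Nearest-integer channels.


Multiply: C = A×B/255, rounded to nearest integer
R: 60×72/255 = 4320/255 ≈ 16.941 → 17
G: 115×148/255 = 17020/255 ≈ 66.745 → 67
B: 249×73/255 = 18177/255 ≈ 71.282 → 71
= RGB(17, 67, 71)


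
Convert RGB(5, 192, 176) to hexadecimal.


R = 5 → 05 (hex)
G = 192 → C0 (hex)
B = 176 → B0 (hex)
Hex = #05C0B0


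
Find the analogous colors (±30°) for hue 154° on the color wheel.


Base hue: 154°
Left analog: (154 - 30) mod 360 = 124°
Right analog: (154 + 30) mod 360 = 184°
Analogous hues = 124° and 184°


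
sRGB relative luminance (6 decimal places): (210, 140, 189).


Linearize each channel (sRGB transfer function): c = v/255; c_lin = c/12.92 if c ≤ 0.04045, else ((c+0.055)/1.055)^2.4
  R: 210/255 ≈ 0.823529 > 0.04045 → ((0.823529+0.055)/1.055)^2.4 ≈ 0.644480
  G: 140/255 ≈ 0.549020 > 0.04045 → ((0.549020+0.055)/1.055)^2.4 ≈ 0.262251
  B: 189/255 ≈ 0.741176 > 0.04045 → ((0.741176+0.055)/1.055)^2.4 ≈ 0.508881
R_lin = 0.644480, G_lin = 0.262251, B_lin = 0.508881
L = 0.2126×R + 0.7152×G + 0.0722×B
L = 0.2126×0.644480 + 0.7152×0.262251 + 0.0722×0.508881
L ≈ 0.361319


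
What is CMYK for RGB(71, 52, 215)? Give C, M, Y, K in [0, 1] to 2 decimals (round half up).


R'=71/255≈0.2784, G'=52/255≈0.2039, B'=215/255≈0.8431
K = 1 - max(R',G',B') = 1 - 215/255 = 40/255 = 0.15686… → 0.16
(1-R'-K)/(1-K) simplifies to (max-R)/max with max = 215:
C = (215-71)/215 = 144/215 = 0.66976… → 0.67
M = (215-52)/215 = 163/215 = 0.75813… → 0.76
Y = (215-215)/215 = 0/215 = 0 → 0.00
= CMYK(0.67, 0.76, 0.00, 0.16)


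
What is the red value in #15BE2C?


Color: #15BE2C
R = 15 = 21
G = BE = 190
B = 2C = 44
Red = 21


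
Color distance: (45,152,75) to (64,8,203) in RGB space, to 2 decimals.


d = √[(R₁-R₂)² + (G₁-G₂)² + (B₁-B₂)²]
d = √[(45-64)² + (152-8)² + (75-203)²]
d = √[361 + 20736 + 16384]
d = √37481
d ≈ 193.60


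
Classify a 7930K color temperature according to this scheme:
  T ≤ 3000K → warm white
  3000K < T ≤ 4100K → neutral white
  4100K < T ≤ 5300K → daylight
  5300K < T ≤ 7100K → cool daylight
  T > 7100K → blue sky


Temperature: 7930K
7930K > 7100K → blue sky
Classification: blue sky


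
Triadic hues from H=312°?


Triadic: equally spaced at 120° intervals
H1 = 312°
H2 = (312 + 120) mod 360 = 72°
H3 = (312 + 240) mod 360 = 192°
Triadic = 312°, 72°, 192°


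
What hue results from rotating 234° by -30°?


New hue = (H + rotation) mod 360
New hue = (234 -30) mod 360
= 204 mod 360
= 204°


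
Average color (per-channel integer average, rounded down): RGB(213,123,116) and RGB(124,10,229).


Midpoint: each channel = ⌊(C₁+C₂)/2⌋
R: ⌊(213+124)/2⌋ = 168
G: ⌊(123+10)/2⌋ = 66
B: ⌊(116+229)/2⌋ = 172
= RGB(168, 66, 172)


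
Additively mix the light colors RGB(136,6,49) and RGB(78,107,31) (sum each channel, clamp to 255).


Additive: each channel = min(255, C₁+C₂)
R: 136+78 = 214 → 214
G: 6+107 = 113 → 113
B: 49+31 = 80 → 80
= RGB(214, 113, 80)


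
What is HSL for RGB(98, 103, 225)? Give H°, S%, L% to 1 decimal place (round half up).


Normalize: R'=98/255≈0.3843, G'=103/255≈0.4039, B'=225/255≈0.8824
Max=225/255, Min=98/255, Δ=Max-Min=127/255
L = (Max+Min)/2 = (225+98)/510 = 323/510 = 0.63333… → L = 63.3%
L > 0.5 → S = Δ/(2-Max-Min) = 127/(510-225-98) = 127/187 = 0.67914… → S = 67.9%
(the 1/255 factors cancel in S and H, so raw channel differences can be used)
Max is B' → H = 60 × ((R-G)/Δ + 4) = 60 × ((98-103)/127 + 4)
  -5/127 + 4 = -0.0393… + 4 = 3.9606…
  H = 60 × 3.9606… = 237.637…° → H = 237.6°
= HSL(237.6°, 67.9%, 63.3%)


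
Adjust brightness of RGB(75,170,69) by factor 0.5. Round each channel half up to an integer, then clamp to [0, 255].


Multiply each channel by 0.5, round half up, clamp to [0, 255]
R: 75×0.5 = 37.5 → round → 38
G: 170×0.5 = 85
B: 69×0.5 = 34.5 → round → 35
= RGB(38, 85, 35)


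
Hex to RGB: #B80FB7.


B8 → 184 (R)
0F → 15 (G)
B7 → 183 (B)
= RGB(184, 15, 183)


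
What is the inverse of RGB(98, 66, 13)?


Invert: (255-R, 255-G, 255-B)
R: 255-98 = 157
G: 255-66 = 189
B: 255-13 = 242
= RGB(157, 189, 242)


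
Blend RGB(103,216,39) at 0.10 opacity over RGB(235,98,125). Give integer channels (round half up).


C = α×F + (1-α)×B, with 1-α = 0.90
R: 0.10×103 + 0.90×235 = 10.30 + 211.50 = 221.80 → 222
G: 0.10×216 + 0.90×98 = 21.60 + 88.20 = 109.80 → 110
B: 0.10×39 + 0.90×125 = 3.90 + 112.50 = 116.40 → 116
= RGB(222, 110, 116)


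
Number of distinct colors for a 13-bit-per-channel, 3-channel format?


Total bits = 13 bits/channel × 3 channels = 39 bits
Distinct colors = 2^39
= 549,755,813,888 colors


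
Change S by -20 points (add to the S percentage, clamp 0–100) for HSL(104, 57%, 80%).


Original S = 57%
Adjustment = -20 percentage points
New S = 57 + (-20) = 37
Clamp to [0, 100] → 37
= HSL(104°, 37%, 80%)


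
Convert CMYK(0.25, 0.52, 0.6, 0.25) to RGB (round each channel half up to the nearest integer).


R = 255 × (1-C) × (1-K) = 255 × 0.75 × 0.75 = 143.4375 → 143
G = 255 × (1-M) × (1-K) = 255 × 0.48 × 0.75 = 91.8 → 92
B = 255 × (1-Y) × (1-K) = 255 × 0.40 × 0.75 = 76.5 → 77
= RGB(143, 92, 77)


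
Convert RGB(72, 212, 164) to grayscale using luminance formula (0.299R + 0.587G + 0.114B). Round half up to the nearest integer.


Gray = 0.299×R + 0.587×G + 0.114×B
Gray = 0.299×72 + 0.587×212 + 0.114×164
Gray = 21.528 + 124.444 + 18.696
Gray = 164.668 → round half up → 165
Gray = 165


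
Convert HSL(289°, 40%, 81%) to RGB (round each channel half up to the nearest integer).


H=289°, S=0.40, L=0.81
C = (1-|2L-1|)×S = (1-|0.62|)×0.40 = 0.152
H' = H/60 = 289/60 ≈ 4.8167; X = C×(1-|H' mod 2 - 1|) ≈ 0.1241
m = L - C/2 = 0.81 - 0.076 = 0.734
Sector ⌊H'⌋ = 4 → (R',G',B') = (≈0.1241, 0.0, 0.152)
RGB = ((R'+m)×255, (G'+m)×255, (B'+m)×255) = (218.824, 187.17, 225.93)
Round half up → RGB(219, 187, 226)


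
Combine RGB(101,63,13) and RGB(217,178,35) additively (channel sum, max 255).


Additive: each channel = min(255, C₁+C₂)
R: 101+217 = 318 → 255
G: 63+178 = 241 → 241
B: 13+35 = 48 → 48
= RGB(255, 241, 48)


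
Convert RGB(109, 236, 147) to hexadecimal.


R = 109 → 6D (hex)
G = 236 → EC (hex)
B = 147 → 93 (hex)
Hex = #6DEC93


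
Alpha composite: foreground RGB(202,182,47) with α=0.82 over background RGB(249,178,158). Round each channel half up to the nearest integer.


C = α×F + (1-α)×B, with 1-α = 0.18
R: 0.82×202 + 0.18×249 = 165.64 + 44.82 = 210.46 → 210
G: 0.82×182 + 0.18×178 = 149.24 + 32.04 = 181.28 → 181
B: 0.82×47 + 0.18×158 = 38.54 + 28.44 = 66.98 → 67
= RGB(210, 181, 67)


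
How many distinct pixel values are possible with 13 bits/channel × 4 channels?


Total bits = 13 bits/channel × 4 channels = 52 bits
Distinct pixel values = 2^52
= 4,503,599,627,370,496 pixel values


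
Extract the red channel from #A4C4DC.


Color: #A4C4DC
R = A4 = 164
G = C4 = 196
B = DC = 220
Red = 164


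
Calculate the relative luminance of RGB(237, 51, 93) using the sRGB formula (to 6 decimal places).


Linearize each channel (sRGB transfer function): c = v/255; c_lin = c/12.92 if c ≤ 0.04045, else ((c+0.055)/1.055)^2.4
  R: 237/255 ≈ 0.929412 > 0.04045 → ((0.929412+0.055)/1.055)^2.4 ≈ 0.846873
  G: 51/255 ≈ 0.200000 > 0.04045 → ((0.200000+0.055)/1.055)^2.4 ≈ 0.033105
  B: 93/255 ≈ 0.364706 > 0.04045 → ((0.364706+0.055)/1.055)^2.4 ≈ 0.109462
R_lin = 0.846873, G_lin = 0.033105, B_lin = 0.109462
L = 0.2126×R + 0.7152×G + 0.0722×B
L = 0.2126×0.846873 + 0.7152×0.033105 + 0.0722×0.109462
L ≈ 0.211625


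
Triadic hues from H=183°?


Triadic: equally spaced at 120° intervals
H1 = 183°
H2 = (183 + 120) mod 360 = 303°
H3 = (183 + 240) mod 360 = 63°
Triadic = 183°, 303°, 63°


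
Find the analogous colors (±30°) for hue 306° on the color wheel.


Base hue: 306°
Left analog: (306 - 30) mod 360 = 276°
Right analog: (306 + 30) mod 360 = 336°
Analogous hues = 276° and 336°


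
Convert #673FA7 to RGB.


67 → 103 (R)
3F → 63 (G)
A7 → 167 (B)
= RGB(103, 63, 167)


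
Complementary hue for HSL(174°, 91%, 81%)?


Complement = opposite side of color wheel = hue + 180°
H' = (174 + 180) mod 360 = 354°
S and L unchanged.
= HSL(354°, 91%, 81%)


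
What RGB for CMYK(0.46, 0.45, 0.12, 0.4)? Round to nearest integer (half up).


R = 255 × (1-C) × (1-K) = 255 × 0.54 × 0.60 = 82.62 → 83
G = 255 × (1-M) × (1-K) = 255 × 0.55 × 0.60 = 84.15 → 84
B = 255 × (1-Y) × (1-K) = 255 × 0.88 × 0.60 = 134.64 → 135
= RGB(83, 84, 135)


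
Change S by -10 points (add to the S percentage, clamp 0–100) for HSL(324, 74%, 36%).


Original S = 74%
Adjustment = -10 percentage points
New S = 74 + (-10) = 64
Clamp to [0, 100] → 64
= HSL(324°, 64%, 36%)


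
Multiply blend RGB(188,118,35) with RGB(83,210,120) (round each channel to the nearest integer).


Multiply: C = A×B/255, rounded to nearest integer
R: 188×83/255 = 15604/255 ≈ 61.192 → 61
G: 118×210/255 = 24780/255 ≈ 97.176 → 97
B: 35×120/255 = 4200/255 ≈ 16.471 → 16
= RGB(61, 97, 16)


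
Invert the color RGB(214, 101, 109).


Invert: (255-R, 255-G, 255-B)
R: 255-214 = 41
G: 255-101 = 154
B: 255-109 = 146
= RGB(41, 154, 146)


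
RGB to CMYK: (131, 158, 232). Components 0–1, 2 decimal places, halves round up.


R'=131/255≈0.5137, G'=158/255≈0.6196, B'=232/255≈0.9098
K = 1 - max(R',G',B') = 1 - 232/255 = 23/255 = 0.09019… → 0.09
(1-R'-K)/(1-K) simplifies to (max-R)/max with max = 232:
C = (232-131)/232 = 101/232 = 0.43534… → 0.44
M = (232-158)/232 = 74/232 = 0.31896… → 0.32
Y = (232-232)/232 = 0/232 = 0 → 0.00
= CMYK(0.44, 0.32, 0.00, 0.09)


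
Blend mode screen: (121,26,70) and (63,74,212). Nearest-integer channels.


Screen: C = 255 - (255-A)×(255-B)/255, rounded to nearest integer
R: 255 - (255-121)×(255-63)/255 = 255 - 25728/255 ≈ 255 - 100.894 = 154.106 → 154
G: 255 - (255-26)×(255-74)/255 = 255 - 41449/255 ≈ 255 - 162.545 = 92.455 → 92
B: 255 - (255-70)×(255-212)/255 = 255 - 7955/255 ≈ 255 - 31.196 = 223.804 → 224
= RGB(154, 92, 224)


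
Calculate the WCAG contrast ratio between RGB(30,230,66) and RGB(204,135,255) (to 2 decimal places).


Linearize each sRGB channel c=v/255: c/12.92 if c ≤ 0.04045 else ((c+0.055)/1.055)^2.4
L = 0.2126×R_lin + 0.7152×G_lin + 0.0722×B_lin
Color 1 (30,230,66):
  R=30: 30/255≈0.1176 > 0.04045 → ((0.1176+0.055)/1.055)^2.4 ≈ 0.01298
  G=230: 230/255≈0.9020 > 0.04045 → ((0.9020+0.055)/1.055)^2.4 ≈ 0.79130
  B=66: 66/255≈0.2588 > 0.04045 → ((0.2588+0.055)/1.055)^2.4 ≈ 0.05448
  L1 = 0.2126×0.01298 + 0.7152×0.79130 + 0.0722×0.05448 ≈ 0.57263
Color 2 (204,135,255):
  R=204: 204/255≈0.8000 > 0.04045 → ((0.8000+0.055)/1.055)^2.4 ≈ 0.60383
  G=135: 135/255≈0.5294 > 0.04045 → ((0.5294+0.055)/1.055)^2.4 ≈ 0.24228
  B=255: 255/255≈1.0000 > 0.04045 → ((1.0000+0.055)/1.055)^2.4 ≈ 1.00000
  L2 = 0.2126×0.60383 + 0.7152×0.24228 + 0.0722×1.00000 ≈ 0.37385
Lighter = 0.57263, Darker = 0.37385
Ratio = (L_lighter + 0.05) / (L_darker + 0.05)
Ratio = (0.57263 + 0.05) / (0.37385 + 0.05) = 0.62263 / 0.42385 ≈ 1.4690
Ratio ≈ 1.47:1
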